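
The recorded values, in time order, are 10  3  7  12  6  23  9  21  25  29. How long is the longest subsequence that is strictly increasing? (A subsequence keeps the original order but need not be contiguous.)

Track the smallest tail for each achievable length (strict):
10 → extends → [10]
3 → replaces 10 → [3]
7 → extends → [3, 7]
12 → extends → [3, 7, 12]
6 → replaces 7 → [3, 6, 12]
23 → extends → [3, 6, 12, 23]
9 → replaces 12 → [3, 6, 9, 23]
21 → replaces 23 → [3, 6, 9, 21]
25 → extends → [3, 6, 9, 21, 25]
29 → extends → [3, 6, 9, 21, 25, 29]
Six tails, so the longest strictly increasing subsequence has length 6 (e.g. 3, 7, 12, 23, 25, 29).

6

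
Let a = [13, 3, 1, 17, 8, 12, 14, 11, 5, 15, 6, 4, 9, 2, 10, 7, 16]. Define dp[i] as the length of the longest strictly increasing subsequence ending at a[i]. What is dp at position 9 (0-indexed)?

dp[i] = 1 + max{dp[j] : j<i, a[j]<a[i]} (or 1 if no such j):
i:      0  1  2  3  4  5  6  7  8  9 10 11 12 13 14 15 16
a[i]:  13  3  1 17  8 12 14 11  5 15  6  4  9  2 10  7 16
dp:     1  1  1  2  2  3  4  3  2  5  3  2  4  2  5  4  6
At index 9 the value is 5.

5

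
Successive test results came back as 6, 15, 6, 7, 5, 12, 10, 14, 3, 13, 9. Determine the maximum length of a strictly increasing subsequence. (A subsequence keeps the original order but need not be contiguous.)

Track the smallest tail for each achievable length (strict):
6 → extends → [6]
15 → extends → [6, 15]
6 → already a tail → [6, 15]
7 → replaces 15 → [6, 7]
5 → replaces 6 → [5, 7]
12 → extends → [5, 7, 12]
10 → replaces 12 → [5, 7, 10]
14 → extends → [5, 7, 10, 14]
3 → replaces 5 → [3, 7, 10, 14]
13 → replaces 14 → [3, 7, 10, 13]
9 → replaces 10 → [3, 7, 9, 13]
Four tails, so the longest strictly increasing subsequence has length 4 (e.g. 6, 7, 12, 14).

4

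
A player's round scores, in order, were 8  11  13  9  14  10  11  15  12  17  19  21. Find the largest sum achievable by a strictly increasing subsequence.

Let S[i] be the best sum of a strictly increasing subsequence ending at i:
i:       1   2   3   4   5   6   7   8   9  10  11  12
a[i]:    8  11  13   9  14  10  11  15  12  17  19  21
S:       8  19  32  17  46  27  38  61  50  78  97 118
Maximum is 118 (e.g. 8 + 11 + 13 + 14 + 15 + 17 + 19 + 21).

118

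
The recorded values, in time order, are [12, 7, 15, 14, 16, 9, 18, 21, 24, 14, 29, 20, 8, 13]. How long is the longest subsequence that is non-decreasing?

7

Let dp[i] be the length of the longest such subsequence ending at index i:
i:      1  2  3  4  5  6  7  8  9 10 11 12 13 14
a[i]:  12  7 15 14 16  9 18 21 24 14 29 20  8 13
dp:     1  1  2  2  3  2  4  5  6  3  7  5  2  3
Maximum dp value is 7.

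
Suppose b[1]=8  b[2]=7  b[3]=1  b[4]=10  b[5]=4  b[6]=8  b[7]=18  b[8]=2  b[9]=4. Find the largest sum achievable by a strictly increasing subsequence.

36

Let S[i] be the best sum of a strictly increasing subsequence ending at i:
i:      1  2  3  4  5  6  7  8  9
b[i]:   8  7  1 10  4  8 18  2  4
S:      8  7  1 18  5 15 36  3  7
Maximum is 36 (e.g. 8 + 10 + 18).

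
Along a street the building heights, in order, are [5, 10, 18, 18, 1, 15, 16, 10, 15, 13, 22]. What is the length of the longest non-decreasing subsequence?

5

Let dp[i] be the length of the longest such subsequence ending at index i:
i:      1  2  3  4  5  6  7  8  9 10 11
a[i]:   5 10 18 18  1 15 16 10 15 13 22
dp:     1  2  3  4  1  3  4  3  4  4  5
Maximum dp value is 5.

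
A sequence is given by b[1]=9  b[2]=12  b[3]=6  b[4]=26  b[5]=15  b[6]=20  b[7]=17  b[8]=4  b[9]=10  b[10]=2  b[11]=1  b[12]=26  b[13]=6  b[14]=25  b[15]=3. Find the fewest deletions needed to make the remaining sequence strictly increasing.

10

Fewest deletions = n − (longest strictly increasing subsequence).
Patience tails:
9 → extends → [9]
12 → extends → [9, 12]
6 → replaces 9 → [6, 12]
26 → extends → [6, 12, 26]
15 → replaces 26 → [6, 12, 15]
20 → extends → [6, 12, 15, 20]
17 → replaces 20 → [6, 12, 15, 17]
4 → replaces 6 → [4, 12, 15, 17]
10 → replaces 12 → [4, 10, 15, 17]
2 → replaces 4 → [2, 10, 15, 17]
1 → replaces 2 → [1, 10, 15, 17]
26 → extends → [1, 10, 15, 17, 26]
6 → replaces 10 → [1, 6, 15, 17, 26]
25 → replaces 26 → [1, 6, 15, 17, 25]
3 → replaces 6 → [1, 3, 15, 17, 25]
Longest strictly increasing subsequence has length 5, so deletions = 15 − 5 = 10.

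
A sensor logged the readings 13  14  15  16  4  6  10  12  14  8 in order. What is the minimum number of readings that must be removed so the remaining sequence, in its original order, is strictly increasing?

Fewest deletions = n − (longest strictly increasing subsequence).
Patience tails:
13 → extends → [13]
14 → extends → [13, 14]
15 → extends → [13, 14, 15]
16 → extends → [13, 14, 15, 16]
4 → replaces 13 → [4, 14, 15, 16]
6 → replaces 14 → [4, 6, 15, 16]
10 → replaces 15 → [4, 6, 10, 16]
12 → replaces 16 → [4, 6, 10, 12]
14 → extends → [4, 6, 10, 12, 14]
8 → replaces 10 → [4, 6, 8, 12, 14]
Longest strictly increasing subsequence has length 5, so deletions = 10 − 5 = 5.

5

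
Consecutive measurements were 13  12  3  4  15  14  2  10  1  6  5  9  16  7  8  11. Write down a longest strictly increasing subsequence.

Patience tails give the LIS length; then backtrack through the dp parents:
13 → extends → [13]
12 → replaces 13 → [12]
3 → replaces 12 → [3]
4 → extends → [3, 4]
15 → extends → [3, 4, 15]
14 → replaces 15 → [3, 4, 14]
2 → replaces 3 → [2, 4, 14]
10 → replaces 14 → [2, 4, 10]
1 → replaces 2 → [1, 4, 10]
6 → replaces 10 → [1, 4, 6]
5 → replaces 6 → [1, 4, 5]
9 → extends → [1, 4, 5, 9]
16 → extends → [1, 4, 5, 9, 16]
7 → replaces 9 → [1, 4, 5, 7, 16]
8 → replaces 16 → [1, 4, 5, 7, 8]
11 → extends → [1, 4, 5, 7, 8, 11]
Length 6; one witness is 3, 4, 6, 7, 8, 11.

3, 4, 6, 7, 8, 11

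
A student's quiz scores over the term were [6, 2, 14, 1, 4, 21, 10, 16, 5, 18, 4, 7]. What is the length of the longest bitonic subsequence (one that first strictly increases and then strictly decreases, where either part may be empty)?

inc[i] = longest strictly increasing subsequence ending at i; dec[i] = longest strictly decreasing subsequence starting at i:
i:      1  2  3  4  5  6  7  8  9 10 11 12
a[i]:   6  2 14  1  4 21 10 16  5 18  4  7
inc:    1  1  2  1  2  3  3  4  3  5  2  4
dec:    3  2  4  1  1  4  3  3  2  2  1  1
Best peak at i=6 (value 21): inc=3, dec=4, length 3+4−1 = 6.

6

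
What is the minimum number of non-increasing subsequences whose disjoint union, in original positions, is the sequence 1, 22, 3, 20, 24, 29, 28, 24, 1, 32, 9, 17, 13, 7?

6

Place each on the leftmost legal pile:
1 → new pile 1 (tops now [1])
22 → new pile 2 (tops now [1, 22])
3 → pile 2 (tops now [1, 3])
20 → new pile 3 (tops now [1, 3, 20])
24 → new pile 4 (tops now [1, 3, 20, 24])
29 → new pile 5 (tops now [1, 3, 20, 24, 29])
28 → pile 5 (tops now [1, 3, 20, 24, 28])
24 → pile 4 (tops now [1, 3, 20, 24, 28])
1 → pile 1 (tops now [1, 3, 20, 24, 28])
32 → new pile 6 (tops now [1, 3, 20, 24, 28, 32])
9 → pile 3 (tops now [1, 3, 9, 24, 28, 32])
17 → pile 4 (tops now [1, 3, 9, 17, 28, 32])
13 → pile 4 (tops now [1, 3, 9, 13, 28, 32])
7 → pile 3 (tops now [1, 3, 7, 13, 28, 32])
Six piles.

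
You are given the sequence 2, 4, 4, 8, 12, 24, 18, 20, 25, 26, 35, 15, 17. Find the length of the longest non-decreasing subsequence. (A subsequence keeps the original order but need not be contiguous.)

10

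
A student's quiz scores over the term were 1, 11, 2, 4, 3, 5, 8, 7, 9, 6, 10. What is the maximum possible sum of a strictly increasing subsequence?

39

Let S[i] be the best sum of a strictly increasing subsequence ending at i:
i:      1  2  3  4  5  6  7  8  9 10 11
a[i]:   1 11  2  4  3  5  8  7  9  6 10
S:      1 12  3  7  6 12 20 19 29 18 39
Maximum is 39 (e.g. 1 + 2 + 4 + 5 + 8 + 9 + 10).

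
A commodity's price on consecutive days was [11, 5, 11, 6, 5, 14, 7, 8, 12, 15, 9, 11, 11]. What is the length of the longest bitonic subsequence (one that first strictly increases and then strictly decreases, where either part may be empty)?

7

inc[i] = longest strictly increasing subsequence ending at i; dec[i] = longest strictly decreasing subsequence starting at i:
i:      1  2  3  4  5  6  7  8  9 10 11 12 13
a[i]:  11  5 11  6  5 14  7  8 12 15  9 11 11
inc:    1  1  2  2  1  3  3  4  5  6  5  6  6
dec:    3  1  3  2  1  3  1  1  2  2  1  1  1
Best peak at i=10 (value 15): inc=6, dec=2, length 6+2−1 = 7.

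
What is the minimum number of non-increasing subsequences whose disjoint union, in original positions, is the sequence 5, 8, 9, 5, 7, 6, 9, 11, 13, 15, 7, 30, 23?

The minimum number of non-increasing subsequences covering a sequence equals the length of its longest strictly increasing subsequence.
LIS length is 7 (e.g. 5, 8, 9, 11, 13, 15, 30), so 7 piles are needed.

7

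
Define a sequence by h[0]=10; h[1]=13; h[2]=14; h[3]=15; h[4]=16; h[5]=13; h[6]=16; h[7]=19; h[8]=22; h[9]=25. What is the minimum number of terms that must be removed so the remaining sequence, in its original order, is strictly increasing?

Fewest deletions = n − (longest strictly increasing subsequence).
Patience tails:
10 → extends → [10]
13 → extends → [10, 13]
14 → extends → [10, 13, 14]
15 → extends → [10, 13, 14, 15]
16 → extends → [10, 13, 14, 15, 16]
13 → already a tail → [10, 13, 14, 15, 16]
16 → already a tail → [10, 13, 14, 15, 16]
19 → extends → [10, 13, 14, 15, 16, 19]
22 → extends → [10, 13, 14, 15, 16, 19, 22]
25 → extends → [10, 13, 14, 15, 16, 19, 22, 25]
Longest strictly increasing subsequence has length 8, so deletions = 10 − 8 = 2.

2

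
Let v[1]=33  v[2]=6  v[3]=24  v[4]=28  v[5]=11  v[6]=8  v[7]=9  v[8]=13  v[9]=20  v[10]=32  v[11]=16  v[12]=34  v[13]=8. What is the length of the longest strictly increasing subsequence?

Let dp[i] be the length of the longest such subsequence ending at index i:
i:      1  2  3  4  5  6  7  8  9 10 11 12 13
v[i]:  33  6 24 28 11  8  9 13 20 32 16 34  8
dp:     1  1  2  3  2  2  3  4  5  6  5  7  2
Maximum dp value is 7.

7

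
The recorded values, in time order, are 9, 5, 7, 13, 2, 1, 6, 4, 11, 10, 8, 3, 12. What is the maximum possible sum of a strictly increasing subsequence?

35

Let S[i] be the best sum of a strictly increasing subsequence ending at i:
i:      1  2  3  4  5  6  7  8  9 10 11 12 13
a[i]:   9  5  7 13  2  1  6  4 11 10  8  3 12
S:      9  5 12 25  2  1 11  6 23 22 20  5 35
Maximum is 35 (e.g. 5 + 7 + 11 + 12).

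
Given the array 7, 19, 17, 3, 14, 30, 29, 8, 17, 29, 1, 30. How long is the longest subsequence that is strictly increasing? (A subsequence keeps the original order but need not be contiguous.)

5

Track the smallest tail for each achievable length (strict):
7 → extends → [7]
19 → extends → [7, 19]
17 → replaces 19 → [7, 17]
3 → replaces 7 → [3, 17]
14 → replaces 17 → [3, 14]
30 → extends → [3, 14, 30]
29 → replaces 30 → [3, 14, 29]
8 → replaces 14 → [3, 8, 29]
17 → replaces 29 → [3, 8, 17]
29 → extends → [3, 8, 17, 29]
1 → replaces 3 → [1, 8, 17, 29]
30 → extends → [1, 8, 17, 29, 30]
Five tails, so the longest strictly increasing subsequence has length 5 (e.g. 7, 14, 17, 29, 30).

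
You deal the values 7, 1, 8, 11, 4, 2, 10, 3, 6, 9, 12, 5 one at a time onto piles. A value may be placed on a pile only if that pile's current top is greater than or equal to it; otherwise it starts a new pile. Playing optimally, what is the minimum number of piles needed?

6

The minimum number of non-increasing subsequences covering a sequence equals the length of its longest strictly increasing subsequence.
LIS length is 6 (e.g. 1, 2, 3, 6, 9, 12), so 6 piles are needed.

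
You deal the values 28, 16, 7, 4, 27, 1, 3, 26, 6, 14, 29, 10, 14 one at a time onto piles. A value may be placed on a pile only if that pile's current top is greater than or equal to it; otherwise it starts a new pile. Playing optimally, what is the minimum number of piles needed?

5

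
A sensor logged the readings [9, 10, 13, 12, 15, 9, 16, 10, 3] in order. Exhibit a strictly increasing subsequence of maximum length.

Patience tails give the LIS length; then backtrack through the dp parents:
9 → extends → [9]
10 → extends → [9, 10]
13 → extends → [9, 10, 13]
12 → replaces 13 → [9, 10, 12]
15 → extends → [9, 10, 12, 15]
9 → already a tail → [9, 10, 12, 15]
16 → extends → [9, 10, 12, 15, 16]
10 → already a tail → [9, 10, 12, 15, 16]
3 → replaces 9 → [3, 10, 12, 15, 16]
Length 5; one witness is 9, 10, 13, 15, 16.

9, 10, 13, 15, 16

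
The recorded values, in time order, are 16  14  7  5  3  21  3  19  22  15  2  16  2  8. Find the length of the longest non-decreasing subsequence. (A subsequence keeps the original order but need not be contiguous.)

4

Track the smallest tail for each achievable length (allowing ties):
16 → extends → [16]
14 → replaces 16 → [14]
7 → replaces 14 → [7]
5 → replaces 7 → [5]
3 → replaces 5 → [3]
21 → extends → [3, 21]
3 → replaces 21 → [3, 3]
19 → extends → [3, 3, 19]
22 → extends → [3, 3, 19, 22]
15 → replaces 19 → [3, 3, 15, 22]
2 → replaces 3 → [2, 3, 15, 22]
16 → replaces 22 → [2, 3, 15, 16]
2 → replaces 3 → [2, 2, 15, 16]
8 → replaces 15 → [2, 2, 8, 16]
Four tails, so the longest non-decreasing subsequence has length 4 (e.g. 3, 3, 19, 22).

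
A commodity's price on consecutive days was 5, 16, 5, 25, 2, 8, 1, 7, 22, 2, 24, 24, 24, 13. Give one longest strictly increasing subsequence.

5, 16, 22, 24

Patience tails give the LIS length; then backtrack through the dp parents:
5 → extends → [5]
16 → extends → [5, 16]
5 → already a tail → [5, 16]
25 → extends → [5, 16, 25]
2 → replaces 5 → [2, 16, 25]
8 → replaces 16 → [2, 8, 25]
1 → replaces 2 → [1, 8, 25]
7 → replaces 8 → [1, 7, 25]
22 → replaces 25 → [1, 7, 22]
2 → replaces 7 → [1, 2, 22]
24 → extends → [1, 2, 22, 24]
24 → already a tail → [1, 2, 22, 24]
24 → already a tail → [1, 2, 22, 24]
13 → replaces 22 → [1, 2, 13, 24]
Length 4; one witness is 5, 16, 22, 24.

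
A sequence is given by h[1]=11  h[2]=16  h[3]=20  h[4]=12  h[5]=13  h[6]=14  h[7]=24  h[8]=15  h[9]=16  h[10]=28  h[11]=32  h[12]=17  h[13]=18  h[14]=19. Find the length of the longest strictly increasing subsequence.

Track the smallest tail for each achievable length (strict):
11 → extends → [11]
16 → extends → [11, 16]
20 → extends → [11, 16, 20]
12 → replaces 16 → [11, 12, 20]
13 → replaces 20 → [11, 12, 13]
14 → extends → [11, 12, 13, 14]
24 → extends → [11, 12, 13, 14, 24]
15 → replaces 24 → [11, 12, 13, 14, 15]
16 → extends → [11, 12, 13, 14, 15, 16]
28 → extends → [11, 12, 13, 14, 15, 16, 28]
32 → extends → [11, 12, 13, 14, 15, 16, 28, 32]
17 → replaces 28 → [11, 12, 13, 14, 15, 16, 17, 32]
18 → replaces 32 → [11, 12, 13, 14, 15, 16, 17, 18]
19 → extends → [11, 12, 13, 14, 15, 16, 17, 18, 19]
Nine tails, so the longest strictly increasing subsequence has length 9 (e.g. 11, 12, 13, 14, 15, 16, 17, 18, 19).

9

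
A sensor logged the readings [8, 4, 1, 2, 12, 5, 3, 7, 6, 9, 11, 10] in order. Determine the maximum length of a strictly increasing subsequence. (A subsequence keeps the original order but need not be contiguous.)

Track the smallest tail for each achievable length (strict):
8 → extends → [8]
4 → replaces 8 → [4]
1 → replaces 4 → [1]
2 → extends → [1, 2]
12 → extends → [1, 2, 12]
5 → replaces 12 → [1, 2, 5]
3 → replaces 5 → [1, 2, 3]
7 → extends → [1, 2, 3, 7]
6 → replaces 7 → [1, 2, 3, 6]
9 → extends → [1, 2, 3, 6, 9]
11 → extends → [1, 2, 3, 6, 9, 11]
10 → replaces 11 → [1, 2, 3, 6, 9, 10]
Six tails, so the longest strictly increasing subsequence has length 6 (e.g. 1, 2, 5, 7, 9, 11).

6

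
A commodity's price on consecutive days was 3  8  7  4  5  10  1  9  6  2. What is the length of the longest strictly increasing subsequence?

Track the smallest tail for each achievable length (strict):
3 → extends → [3]
8 → extends → [3, 8]
7 → replaces 8 → [3, 7]
4 → replaces 7 → [3, 4]
5 → extends → [3, 4, 5]
10 → extends → [3, 4, 5, 10]
1 → replaces 3 → [1, 4, 5, 10]
9 → replaces 10 → [1, 4, 5, 9]
6 → replaces 9 → [1, 4, 5, 6]
2 → replaces 4 → [1, 2, 5, 6]
Four tails, so the longest strictly increasing subsequence has length 4 (e.g. 3, 4, 5, 10).

4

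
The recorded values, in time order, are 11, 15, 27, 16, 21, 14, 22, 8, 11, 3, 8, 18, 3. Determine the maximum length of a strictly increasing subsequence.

Track the smallest tail for each achievable length (strict):
11 → extends → [11]
15 → extends → [11, 15]
27 → extends → [11, 15, 27]
16 → replaces 27 → [11, 15, 16]
21 → extends → [11, 15, 16, 21]
14 → replaces 15 → [11, 14, 16, 21]
22 → extends → [11, 14, 16, 21, 22]
8 → replaces 11 → [8, 14, 16, 21, 22]
11 → replaces 14 → [8, 11, 16, 21, 22]
3 → replaces 8 → [3, 11, 16, 21, 22]
8 → replaces 11 → [3, 8, 16, 21, 22]
18 → replaces 21 → [3, 8, 16, 18, 22]
3 → already a tail → [3, 8, 16, 18, 22]
Five tails, so the longest strictly increasing subsequence has length 5 (e.g. 11, 15, 16, 21, 22).

5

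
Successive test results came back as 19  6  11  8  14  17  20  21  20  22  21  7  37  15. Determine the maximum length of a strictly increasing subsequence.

8

Track the smallest tail for each achievable length (strict):
19 → extends → [19]
6 → replaces 19 → [6]
11 → extends → [6, 11]
8 → replaces 11 → [6, 8]
14 → extends → [6, 8, 14]
17 → extends → [6, 8, 14, 17]
20 → extends → [6, 8, 14, 17, 20]
21 → extends → [6, 8, 14, 17, 20, 21]
20 → already a tail → [6, 8, 14, 17, 20, 21]
22 → extends → [6, 8, 14, 17, 20, 21, 22]
21 → already a tail → [6, 8, 14, 17, 20, 21, 22]
7 → replaces 8 → [6, 7, 14, 17, 20, 21, 22]
37 → extends → [6, 7, 14, 17, 20, 21, 22, 37]
15 → replaces 17 → [6, 7, 14, 15, 20, 21, 22, 37]
Eight tails, so the longest strictly increasing subsequence has length 8 (e.g. 6, 11, 14, 17, 20, 21, 22, 37).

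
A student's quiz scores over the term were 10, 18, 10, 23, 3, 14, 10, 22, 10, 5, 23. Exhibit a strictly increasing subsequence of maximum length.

10, 18, 22, 23

Patience tails give the LIS length; then backtrack through the dp parents:
10 → extends → [10]
18 → extends → [10, 18]
10 → already a tail → [10, 18]
23 → extends → [10, 18, 23]
3 → replaces 10 → [3, 18, 23]
14 → replaces 18 → [3, 14, 23]
10 → replaces 14 → [3, 10, 23]
22 → replaces 23 → [3, 10, 22]
10 → already a tail → [3, 10, 22]
5 → replaces 10 → [3, 5, 22]
23 → extends → [3, 5, 22, 23]
Length 4; one witness is 10, 18, 22, 23.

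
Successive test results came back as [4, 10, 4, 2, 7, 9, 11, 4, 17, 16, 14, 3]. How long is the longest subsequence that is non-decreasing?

6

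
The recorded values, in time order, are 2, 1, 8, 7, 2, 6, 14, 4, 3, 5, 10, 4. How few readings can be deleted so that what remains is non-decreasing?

7

Fewest deletions = n − (longest non-decreasing subsequence).
Patience tails:
2 → extends → [2]
1 → replaces 2 → [1]
8 → extends → [1, 8]
7 → replaces 8 → [1, 7]
2 → replaces 7 → [1, 2]
6 → extends → [1, 2, 6]
14 → extends → [1, 2, 6, 14]
4 → replaces 6 → [1, 2, 4, 14]
3 → replaces 4 → [1, 2, 3, 14]
5 → replaces 14 → [1, 2, 3, 5]
10 → extends → [1, 2, 3, 5, 10]
4 → replaces 5 → [1, 2, 3, 4, 10]
Longest non-decreasing subsequence has length 5, so deletions = 12 − 5 = 7.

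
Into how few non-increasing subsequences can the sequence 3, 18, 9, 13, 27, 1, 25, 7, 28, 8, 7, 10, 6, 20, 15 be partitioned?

5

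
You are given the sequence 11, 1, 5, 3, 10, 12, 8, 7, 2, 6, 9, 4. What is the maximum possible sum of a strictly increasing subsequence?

28

Let S[i] be the best sum of a strictly increasing subsequence ending at i:
i:      1  2  3  4  5  6  7  8  9 10 11 12
a[i]:  11  1  5  3 10 12  8  7  2  6  9  4
S:     11  1  6  4 16 28 14 13  3 12 23  8
Maximum is 28 (e.g. 1 + 5 + 10 + 12).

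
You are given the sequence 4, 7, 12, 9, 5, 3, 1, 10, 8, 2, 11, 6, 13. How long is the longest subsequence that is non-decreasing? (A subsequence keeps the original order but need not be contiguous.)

Track the smallest tail for each achievable length (allowing ties):
4 → extends → [4]
7 → extends → [4, 7]
12 → extends → [4, 7, 12]
9 → replaces 12 → [4, 7, 9]
5 → replaces 7 → [4, 5, 9]
3 → replaces 4 → [3, 5, 9]
1 → replaces 3 → [1, 5, 9]
10 → extends → [1, 5, 9, 10]
8 → replaces 9 → [1, 5, 8, 10]
2 → replaces 5 → [1, 2, 8, 10]
11 → extends → [1, 2, 8, 10, 11]
6 → replaces 8 → [1, 2, 6, 10, 11]
13 → extends → [1, 2, 6, 10, 11, 13]
Six tails, so the longest non-decreasing subsequence has length 6 (e.g. 4, 7, 9, 10, 11, 13).

6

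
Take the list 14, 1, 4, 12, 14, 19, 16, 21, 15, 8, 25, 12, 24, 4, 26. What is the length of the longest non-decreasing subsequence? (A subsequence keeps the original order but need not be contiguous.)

8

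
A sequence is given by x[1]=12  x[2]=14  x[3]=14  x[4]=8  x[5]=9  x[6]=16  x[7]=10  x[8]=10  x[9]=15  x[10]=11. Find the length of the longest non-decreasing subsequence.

Let dp[i] be the length of the longest such subsequence ending at index i:
i:      1  2  3  4  5  6  7  8  9 10
x[i]:  12 14 14  8  9 16 10 10 15 11
dp:     1  2  3  1  2  4  3  4  5  5
Maximum dp value is 5.

5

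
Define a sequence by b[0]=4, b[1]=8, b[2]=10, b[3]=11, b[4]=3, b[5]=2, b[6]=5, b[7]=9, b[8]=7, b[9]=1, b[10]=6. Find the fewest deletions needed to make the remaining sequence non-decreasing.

7

Fewest deletions = n − (longest non-decreasing subsequence).
Patience tails:
4 → extends → [4]
8 → extends → [4, 8]
10 → extends → [4, 8, 10]
11 → extends → [4, 8, 10, 11]
3 → replaces 4 → [3, 8, 10, 11]
2 → replaces 3 → [2, 8, 10, 11]
5 → replaces 8 → [2, 5, 10, 11]
9 → replaces 10 → [2, 5, 9, 11]
7 → replaces 9 → [2, 5, 7, 11]
1 → replaces 2 → [1, 5, 7, 11]
6 → replaces 7 → [1, 5, 6, 11]
Longest non-decreasing subsequence has length 4, so deletions = 11 − 4 = 7.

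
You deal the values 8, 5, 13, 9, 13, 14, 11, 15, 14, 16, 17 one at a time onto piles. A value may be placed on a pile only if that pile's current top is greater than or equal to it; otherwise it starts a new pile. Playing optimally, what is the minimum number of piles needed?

Place each on the leftmost legal pile:
8 → new pile 1 (tops now [8])
5 → pile 1 (tops now [5])
13 → new pile 2 (tops now [5, 13])
9 → pile 2 (tops now [5, 9])
13 → new pile 3 (tops now [5, 9, 13])
14 → new pile 4 (tops now [5, 9, 13, 14])
11 → pile 3 (tops now [5, 9, 11, 14])
15 → new pile 5 (tops now [5, 9, 11, 14, 15])
14 → pile 4 (tops now [5, 9, 11, 14, 15])
16 → new pile 6 (tops now [5, 9, 11, 14, 15, 16])
17 → new pile 7 (tops now [5, 9, 11, 14, 15, 16, 17])
Seven piles.

7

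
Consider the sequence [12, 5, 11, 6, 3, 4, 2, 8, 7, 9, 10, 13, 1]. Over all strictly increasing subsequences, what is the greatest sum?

Let S[i] be the best sum of a strictly increasing subsequence ending at i:
i:      1  2  3  4  5  6  7  8  9 10 11 12 13
a[i]:  12  5 11  6  3  4  2  8  7  9 10 13  1
S:     12  5 16 11  3  7  2 19 18 28 38 51  1
Maximum is 51 (e.g. 5 + 6 + 8 + 9 + 10 + 13).

51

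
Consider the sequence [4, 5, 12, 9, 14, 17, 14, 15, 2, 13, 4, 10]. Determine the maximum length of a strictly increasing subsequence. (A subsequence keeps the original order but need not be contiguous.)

5

Track the smallest tail for each achievable length (strict):
4 → extends → [4]
5 → extends → [4, 5]
12 → extends → [4, 5, 12]
9 → replaces 12 → [4, 5, 9]
14 → extends → [4, 5, 9, 14]
17 → extends → [4, 5, 9, 14, 17]
14 → already a tail → [4, 5, 9, 14, 17]
15 → replaces 17 → [4, 5, 9, 14, 15]
2 → replaces 4 → [2, 5, 9, 14, 15]
13 → replaces 14 → [2, 5, 9, 13, 15]
4 → replaces 5 → [2, 4, 9, 13, 15]
10 → replaces 13 → [2, 4, 9, 10, 15]
Five tails, so the longest strictly increasing subsequence has length 5 (e.g. 4, 5, 12, 14, 17).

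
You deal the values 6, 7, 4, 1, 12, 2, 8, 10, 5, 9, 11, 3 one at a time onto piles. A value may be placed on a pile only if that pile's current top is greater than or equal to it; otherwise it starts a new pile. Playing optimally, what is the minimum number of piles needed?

5

Place each on the leftmost legal pile:
6 → new pile 1 (tops now [6])
7 → new pile 2 (tops now [6, 7])
4 → pile 1 (tops now [4, 7])
1 → pile 1 (tops now [1, 7])
12 → new pile 3 (tops now [1, 7, 12])
2 → pile 2 (tops now [1, 2, 12])
8 → pile 3 (tops now [1, 2, 8])
10 → new pile 4 (tops now [1, 2, 8, 10])
5 → pile 3 (tops now [1, 2, 5, 10])
9 → pile 4 (tops now [1, 2, 5, 9])
11 → new pile 5 (tops now [1, 2, 5, 9, 11])
3 → pile 3 (tops now [1, 2, 3, 9, 11])
Five piles.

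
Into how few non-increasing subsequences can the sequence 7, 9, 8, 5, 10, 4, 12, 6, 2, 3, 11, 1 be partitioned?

The minimum number of non-increasing subsequences covering a sequence equals the length of its longest strictly increasing subsequence.
LIS length is 4 (e.g. 7, 9, 10, 12), so 4 piles are needed.

4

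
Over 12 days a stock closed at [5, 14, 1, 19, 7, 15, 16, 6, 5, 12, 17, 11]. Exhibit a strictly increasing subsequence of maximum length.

Patience tails give the LIS length; then backtrack through the dp parents:
5 → extends → [5]
14 → extends → [5, 14]
1 → replaces 5 → [1, 14]
19 → extends → [1, 14, 19]
7 → replaces 14 → [1, 7, 19]
15 → replaces 19 → [1, 7, 15]
16 → extends → [1, 7, 15, 16]
6 → replaces 7 → [1, 6, 15, 16]
5 → replaces 6 → [1, 5, 15, 16]
12 → replaces 15 → [1, 5, 12, 16]
17 → extends → [1, 5, 12, 16, 17]
11 → replaces 12 → [1, 5, 11, 16, 17]
Length 5; one witness is 5, 14, 15, 16, 17.

5, 14, 15, 16, 17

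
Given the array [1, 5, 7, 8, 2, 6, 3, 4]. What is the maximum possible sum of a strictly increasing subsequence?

Let S[i] be the best sum of a strictly increasing subsequence ending at i:
i:      1  2  3  4  5  6  7  8
a[i]:   1  5  7  8  2  6  3  4
S:      1  6 13 21  3 12  6 10
Maximum is 21 (e.g. 1 + 5 + 7 + 8).

21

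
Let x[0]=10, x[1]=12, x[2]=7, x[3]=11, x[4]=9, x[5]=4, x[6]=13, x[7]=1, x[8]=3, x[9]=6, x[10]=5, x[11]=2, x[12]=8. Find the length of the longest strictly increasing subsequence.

Track the smallest tail for each achievable length (strict):
10 → extends → [10]
12 → extends → [10, 12]
7 → replaces 10 → [7, 12]
11 → replaces 12 → [7, 11]
9 → replaces 11 → [7, 9]
4 → replaces 7 → [4, 9]
13 → extends → [4, 9, 13]
1 → replaces 4 → [1, 9, 13]
3 → replaces 9 → [1, 3, 13]
6 → replaces 13 → [1, 3, 6]
5 → replaces 6 → [1, 3, 5]
2 → replaces 3 → [1, 2, 5]
8 → extends → [1, 2, 5, 8]
Four tails, so the longest strictly increasing subsequence has length 4 (e.g. 1, 3, 6, 8).

4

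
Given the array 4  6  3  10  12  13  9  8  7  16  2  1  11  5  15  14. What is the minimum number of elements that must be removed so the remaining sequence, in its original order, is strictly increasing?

Fewest deletions = n − (longest strictly increasing subsequence).
i:      1  2  3  4  5  6  7  8  9 10 11 12 13 14 15 16
a[i]:   4  6  3 10 12 13  9  8  7 16  2  1 11  5 15 14
dp:     1  2  1  3  4  5  3  3  3  6  1  1  4  2  6  6
max dp = 6, so deletions = 16 − 6 = 10.

10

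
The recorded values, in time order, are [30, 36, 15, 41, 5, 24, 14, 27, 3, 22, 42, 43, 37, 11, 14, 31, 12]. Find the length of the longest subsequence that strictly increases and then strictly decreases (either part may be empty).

inc[i] = longest strictly increasing subsequence ending at i; dec[i] = longest strictly decreasing subsequence starting at i:
i:      1  2  3  4  5  6  7  8  9 10 11 12 13 14 15 16 17
a[i]:  30 36 15 41  5 24 14 27  3 22 42 43 37 11 14 31 12
inc:    1  2  1  3  1  2  2  3  1  3  4  5  4  2  3  4  3
dec:    5  5  3  5  2  4  2  4  1  3  4  4  3  1  2  2  1
Best peak at i=12 (value 43): inc=5, dec=4, length 5+4−1 = 8.

8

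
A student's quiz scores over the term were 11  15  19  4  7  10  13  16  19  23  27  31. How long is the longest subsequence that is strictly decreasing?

2

Negate each value so 'decreasing' becomes 'increasing', then run patience tails on the negated sequence:
-11 → extends → [-11]
-15 → replaces -11 → [-15]
-19 → replaces -15 → [-19]
-4 → extends → [-19, -4]
-7 → replaces -4 → [-19, -7]
-10 → replaces -7 → [-19, -10]
-13 → replaces -10 → [-19, -13]
-16 → replaces -13 → [-19, -16]
-19 → already a tail → [-19, -16]
-23 → replaces -19 → [-23, -16]
-27 → replaces -23 → [-27, -16]
-31 → replaces -27 → [-31, -16]
Two tails, so the longest strictly decreasing subsequence of the original has length 2.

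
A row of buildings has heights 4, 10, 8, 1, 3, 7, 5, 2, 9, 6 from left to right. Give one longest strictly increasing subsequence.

1, 3, 7, 9

Patience tails give the LIS length; then backtrack through the dp parents:
4 → extends → [4]
10 → extends → [4, 10]
8 → replaces 10 → [4, 8]
1 → replaces 4 → [1, 8]
3 → replaces 8 → [1, 3]
7 → extends → [1, 3, 7]
5 → replaces 7 → [1, 3, 5]
2 → replaces 3 → [1, 2, 5]
9 → extends → [1, 2, 5, 9]
6 → replaces 9 → [1, 2, 5, 6]
Length 4; one witness is 1, 3, 7, 9.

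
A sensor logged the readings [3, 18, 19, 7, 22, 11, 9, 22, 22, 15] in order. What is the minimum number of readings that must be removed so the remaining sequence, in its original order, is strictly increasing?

Fewest deletions = n − (longest strictly increasing subsequence).
Patience tails:
3 → extends → [3]
18 → extends → [3, 18]
19 → extends → [3, 18, 19]
7 → replaces 18 → [3, 7, 19]
22 → extends → [3, 7, 19, 22]
11 → replaces 19 → [3, 7, 11, 22]
9 → replaces 11 → [3, 7, 9, 22]
22 → already a tail → [3, 7, 9, 22]
22 → already a tail → [3, 7, 9, 22]
15 → replaces 22 → [3, 7, 9, 15]
Longest strictly increasing subsequence has length 4, so deletions = 10 − 4 = 6.

6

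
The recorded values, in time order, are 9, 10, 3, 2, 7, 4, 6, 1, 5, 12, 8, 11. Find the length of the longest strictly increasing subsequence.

5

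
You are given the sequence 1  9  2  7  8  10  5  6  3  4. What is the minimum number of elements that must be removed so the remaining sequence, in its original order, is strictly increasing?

Fewest deletions = n − (longest strictly increasing subsequence).
Patience tails:
1 → extends → [1]
9 → extends → [1, 9]
2 → replaces 9 → [1, 2]
7 → extends → [1, 2, 7]
8 → extends → [1, 2, 7, 8]
10 → extends → [1, 2, 7, 8, 10]
5 → replaces 7 → [1, 2, 5, 8, 10]
6 → replaces 8 → [1, 2, 5, 6, 10]
3 → replaces 5 → [1, 2, 3, 6, 10]
4 → replaces 6 → [1, 2, 3, 4, 10]
Longest strictly increasing subsequence has length 5, so deletions = 10 − 5 = 5.

5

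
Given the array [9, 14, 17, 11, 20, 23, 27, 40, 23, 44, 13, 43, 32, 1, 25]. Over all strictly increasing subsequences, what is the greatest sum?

Let S[i] be the best sum of a strictly increasing subsequence ending at i:
i:       1   2   3   4   5   6   7   8   9  10  11  12  13  14  15
a[i]:    9  14  17  11  20  23  27  40  23  44  13  43  32   1  25
S:       9  23  40  20  60  83 110 150  83 194  33 193 142   1 108
Maximum is 194 (e.g. 9 + 14 + 17 + 20 + 23 + 27 + 40 + 44).

194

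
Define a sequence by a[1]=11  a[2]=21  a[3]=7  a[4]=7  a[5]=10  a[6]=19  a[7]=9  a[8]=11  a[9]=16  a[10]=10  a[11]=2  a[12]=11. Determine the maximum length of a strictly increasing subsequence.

Track the smallest tail for each achievable length (strict):
11 → extends → [11]
21 → extends → [11, 21]
7 → replaces 11 → [7, 21]
7 → already a tail → [7, 21]
10 → replaces 21 → [7, 10]
19 → extends → [7, 10, 19]
9 → replaces 10 → [7, 9, 19]
11 → replaces 19 → [7, 9, 11]
16 → extends → [7, 9, 11, 16]
10 → replaces 11 → [7, 9, 10, 16]
2 → replaces 7 → [2, 9, 10, 16]
11 → replaces 16 → [2, 9, 10, 11]
Four tails, so the longest strictly increasing subsequence has length 4 (e.g. 7, 10, 11, 16).

4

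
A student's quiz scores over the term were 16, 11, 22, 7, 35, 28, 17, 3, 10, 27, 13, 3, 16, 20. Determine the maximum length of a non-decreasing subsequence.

Let dp[i] be the length of the longest such subsequence ending at index i:
i:      1  2  3  4  5  6  7  8  9 10 11 12 13 14
a[i]:  16 11 22  7 35 28 17  3 10 27 13  3 16 20
dp:     1  1  2  1  3  3  2  1  2  3  3  2  4  5
Maximum dp value is 5.

5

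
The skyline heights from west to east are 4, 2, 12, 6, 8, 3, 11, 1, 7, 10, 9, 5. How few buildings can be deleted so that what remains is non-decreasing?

8

Fewest deletions = n − (longest non-decreasing subsequence).
Patience tails:
4 → extends → [4]
2 → replaces 4 → [2]
12 → extends → [2, 12]
6 → replaces 12 → [2, 6]
8 → extends → [2, 6, 8]
3 → replaces 6 → [2, 3, 8]
11 → extends → [2, 3, 8, 11]
1 → replaces 2 → [1, 3, 8, 11]
7 → replaces 8 → [1, 3, 7, 11]
10 → replaces 11 → [1, 3, 7, 10]
9 → replaces 10 → [1, 3, 7, 9]
5 → replaces 7 → [1, 3, 5, 9]
Longest non-decreasing subsequence has length 4, so deletions = 12 − 4 = 8.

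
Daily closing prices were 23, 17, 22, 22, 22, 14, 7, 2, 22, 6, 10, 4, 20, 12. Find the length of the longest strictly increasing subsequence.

4

Let dp[i] be the length of the longest such subsequence ending at index i:
i:      1  2  3  4  5  6  7  8  9 10 11 12 13 14
a[i]:  23 17 22 22 22 14  7  2 22  6 10  4 20 12
dp:     1  1  2  2  2  1  1  1  2  2  3  2  4  4
Maximum dp value is 4.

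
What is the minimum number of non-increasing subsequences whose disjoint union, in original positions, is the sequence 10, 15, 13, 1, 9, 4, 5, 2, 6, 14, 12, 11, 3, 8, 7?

5

Place each on the leftmost legal pile:
10 → new pile 1 (tops now [10])
15 → new pile 2 (tops now [10, 15])
13 → pile 2 (tops now [10, 13])
1 → pile 1 (tops now [1, 13])
9 → pile 2 (tops now [1, 9])
4 → pile 2 (tops now [1, 4])
5 → new pile 3 (tops now [1, 4, 5])
2 → pile 2 (tops now [1, 2, 5])
6 → new pile 4 (tops now [1, 2, 5, 6])
14 → new pile 5 (tops now [1, 2, 5, 6, 14])
12 → pile 5 (tops now [1, 2, 5, 6, 12])
11 → pile 5 (tops now [1, 2, 5, 6, 11])
3 → pile 3 (tops now [1, 2, 3, 6, 11])
8 → pile 5 (tops now [1, 2, 3, 6, 8])
7 → pile 5 (tops now [1, 2, 3, 6, 7])
Five piles.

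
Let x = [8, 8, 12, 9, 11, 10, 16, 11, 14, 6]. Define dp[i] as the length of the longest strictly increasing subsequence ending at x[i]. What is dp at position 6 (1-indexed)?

3

dp[i] = 1 + max{dp[j] : j<i, x[j]<x[i]} (or 1 if no such j):
i:      1  2  3  4  5  6  7  8  9 10
x[i]:   8  8 12  9 11 10 16 11 14  6
dp:     1  1  2  2  3  3  4  4  5  1
At index 6 the value is 3.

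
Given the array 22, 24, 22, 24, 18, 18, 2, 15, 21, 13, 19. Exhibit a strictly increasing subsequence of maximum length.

Patience tails give the LIS length; then backtrack through the dp parents:
22 → extends → [22]
24 → extends → [22, 24]
22 → already a tail → [22, 24]
24 → already a tail → [22, 24]
18 → replaces 22 → [18, 24]
18 → already a tail → [18, 24]
2 → replaces 18 → [2, 24]
15 → replaces 24 → [2, 15]
21 → extends → [2, 15, 21]
13 → replaces 15 → [2, 13, 21]
19 → replaces 21 → [2, 13, 19]
Length 3; one witness is 2, 15, 21.

2, 15, 21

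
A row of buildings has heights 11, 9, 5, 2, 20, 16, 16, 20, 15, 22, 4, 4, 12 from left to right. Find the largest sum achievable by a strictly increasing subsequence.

Let S[i] be the best sum of a strictly increasing subsequence ending at i:
i:      1  2  3  4  5  6  7  8  9 10 11 12 13
a[i]:  11  9  5  2 20 16 16 20 15 22  4  4 12
S:     11  9  5  2 31 27 27 47 26 69  6  6 23
Maximum is 69 (e.g. 11 + 16 + 20 + 22).

69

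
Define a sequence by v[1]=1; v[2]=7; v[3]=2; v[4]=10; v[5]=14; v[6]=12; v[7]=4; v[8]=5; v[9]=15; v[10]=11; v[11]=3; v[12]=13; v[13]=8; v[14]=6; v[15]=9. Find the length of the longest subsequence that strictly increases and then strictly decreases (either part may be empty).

8

inc[i] = longest strictly increasing subsequence ending at i; dec[i] = longest strictly decreasing subsequence starting at i:
i:      1  2  3  4  5  6  7  8  9 10 11 12 13 14 15
v[i]:   1  7  2 10 14 12  4  5 15 11  3 13  8  6  9
inc:    1  2  2  3  4  4  3  4  5  5  3  6  5  5  6
dec:    1  3  1  3  5  4  2  2  4  3  1  3  2  1  1
Best peak at i=5 (value 14): inc=4, dec=5, length 4+5−1 = 8.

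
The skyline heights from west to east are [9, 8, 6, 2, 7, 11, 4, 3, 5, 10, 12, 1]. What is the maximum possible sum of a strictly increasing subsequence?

Let S[i] be the best sum of a strictly increasing subsequence ending at i:
i:      1  2  3  4  5  6  7  8  9 10 11 12
a[i]:   9  8  6  2  7 11  4  3  5 10 12  1
S:      9  8  6  2 13 24  6  5 11 23 36  1
Maximum is 36 (e.g. 6 + 7 + 11 + 12).

36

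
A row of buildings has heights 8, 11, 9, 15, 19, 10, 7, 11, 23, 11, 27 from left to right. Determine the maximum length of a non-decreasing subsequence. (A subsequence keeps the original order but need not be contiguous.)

6

Let dp[i] be the length of the longest such subsequence ending at index i:
i:      1  2  3  4  5  6  7  8  9 10 11
a[i]:   8 11  9 15 19 10  7 11 23 11 27
dp:     1  2  2  3  4  3  1  4  5  5  6
Maximum dp value is 6.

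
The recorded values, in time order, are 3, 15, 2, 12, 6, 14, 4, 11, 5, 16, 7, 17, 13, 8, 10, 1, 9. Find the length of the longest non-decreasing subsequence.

6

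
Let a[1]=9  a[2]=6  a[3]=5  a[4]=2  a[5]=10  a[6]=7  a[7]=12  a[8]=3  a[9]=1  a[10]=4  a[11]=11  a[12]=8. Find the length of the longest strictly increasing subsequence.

Track the smallest tail for each achievable length (strict):
9 → extends → [9]
6 → replaces 9 → [6]
5 → replaces 6 → [5]
2 → replaces 5 → [2]
10 → extends → [2, 10]
7 → replaces 10 → [2, 7]
12 → extends → [2, 7, 12]
3 → replaces 7 → [2, 3, 12]
1 → replaces 2 → [1, 3, 12]
4 → replaces 12 → [1, 3, 4]
11 → extends → [1, 3, 4, 11]
8 → replaces 11 → [1, 3, 4, 8]
Four tails, so the longest strictly increasing subsequence has length 4 (e.g. 2, 3, 4, 11).

4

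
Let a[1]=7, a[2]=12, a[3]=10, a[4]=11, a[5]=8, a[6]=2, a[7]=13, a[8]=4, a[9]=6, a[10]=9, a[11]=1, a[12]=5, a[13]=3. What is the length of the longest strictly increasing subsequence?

4

Track the smallest tail for each achievable length (strict):
7 → extends → [7]
12 → extends → [7, 12]
10 → replaces 12 → [7, 10]
11 → extends → [7, 10, 11]
8 → replaces 10 → [7, 8, 11]
2 → replaces 7 → [2, 8, 11]
13 → extends → [2, 8, 11, 13]
4 → replaces 8 → [2, 4, 11, 13]
6 → replaces 11 → [2, 4, 6, 13]
9 → replaces 13 → [2, 4, 6, 9]
1 → replaces 2 → [1, 4, 6, 9]
5 → replaces 6 → [1, 4, 5, 9]
3 → replaces 4 → [1, 3, 5, 9]
Four tails, so the longest strictly increasing subsequence has length 4 (e.g. 7, 10, 11, 13).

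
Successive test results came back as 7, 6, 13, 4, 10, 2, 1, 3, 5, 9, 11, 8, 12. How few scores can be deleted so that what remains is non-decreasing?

Fewest deletions = n − (longest non-decreasing subsequence).
Patience tails:
7 → extends → [7]
6 → replaces 7 → [6]
13 → extends → [6, 13]
4 → replaces 6 → [4, 13]
10 → replaces 13 → [4, 10]
2 → replaces 4 → [2, 10]
1 → replaces 2 → [1, 10]
3 → replaces 10 → [1, 3]
5 → extends → [1, 3, 5]
9 → extends → [1, 3, 5, 9]
11 → extends → [1, 3, 5, 9, 11]
8 → replaces 9 → [1, 3, 5, 8, 11]
12 → extends → [1, 3, 5, 8, 11, 12]
Longest non-decreasing subsequence has length 6, so deletions = 13 − 6 = 7.

7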